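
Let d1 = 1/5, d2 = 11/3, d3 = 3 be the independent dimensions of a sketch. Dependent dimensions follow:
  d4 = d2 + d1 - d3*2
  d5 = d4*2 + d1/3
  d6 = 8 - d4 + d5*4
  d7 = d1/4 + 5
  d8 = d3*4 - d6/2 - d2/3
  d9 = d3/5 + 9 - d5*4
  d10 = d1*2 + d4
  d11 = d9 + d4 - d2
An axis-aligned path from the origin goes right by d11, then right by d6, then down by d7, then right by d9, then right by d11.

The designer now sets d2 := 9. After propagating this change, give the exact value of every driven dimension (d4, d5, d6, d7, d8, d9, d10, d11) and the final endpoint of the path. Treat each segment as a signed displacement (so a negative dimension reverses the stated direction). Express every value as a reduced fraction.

Apply edit: d2 := 9
  d4 = d2 + d1 - d3*2 = 16/5
  d5 = d4*2 + d1/3 = 97/15
  d6 = 8 - d4 + d5*4 = 92/3
  d7 = d1/4 + 5 = 101/20
  d8 = d3*4 - d6/2 - d2/3 = -19/3
  d9 = d3/5 + 9 - d5*4 = -244/15
  d10 = d1*2 + d4 = 18/5
  d11 = d9 + d4 - d2 = -331/15
Walk from origin (0, 0):
  seg 1: right by d11 = -331/15 → (-331/15, 0)
  seg 2: right by d6 = 92/3 → (43/5, 0)
  seg 3: down by d7 = 101/20 → (43/5, -101/20)
  seg 4: right by d9 = -244/15 → (-23/3, -101/20)
  seg 5: right by d11 = -331/15 → (-446/15, -101/20)

d4 = 16/5
d5 = 97/15
d6 = 92/3
d7 = 101/20
d8 = -19/3
d9 = -244/15
d10 = 18/5
d11 = -331/15
endpoint = (-446/15, -101/20)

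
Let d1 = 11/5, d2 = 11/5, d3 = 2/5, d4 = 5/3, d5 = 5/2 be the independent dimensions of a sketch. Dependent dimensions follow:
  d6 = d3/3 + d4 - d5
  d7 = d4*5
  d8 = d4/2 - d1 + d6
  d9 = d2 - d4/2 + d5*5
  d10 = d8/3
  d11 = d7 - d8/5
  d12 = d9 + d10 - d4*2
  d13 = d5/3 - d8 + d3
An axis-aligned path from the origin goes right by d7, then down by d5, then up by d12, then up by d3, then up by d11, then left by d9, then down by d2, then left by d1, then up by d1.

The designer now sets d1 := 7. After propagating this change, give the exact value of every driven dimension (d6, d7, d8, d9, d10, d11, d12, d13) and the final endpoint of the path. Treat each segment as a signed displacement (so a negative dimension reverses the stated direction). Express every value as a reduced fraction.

Apply edit: d1 := 7
  d6 = d3/3 + d4 - d5 = -7/10
  d7 = d4*5 = 25/3
  d8 = d4/2 - d1 + d6 = -103/15
  d9 = d2 - d4/2 + d5*5 = 208/15
  d10 = d8/3 = -103/45
  d11 = d7 - d8/5 = 728/75
  d12 = d9 + d10 - d4*2 = 371/45
  d13 = d5/3 - d8 + d3 = 81/10
Walk from origin (0, 0):
  seg 1: right by d7 = 25/3 → (25/3, 0)
  seg 2: down by d5 = 5/2 → (25/3, -5/2)
  seg 3: up by d12 = 371/45 → (25/3, 517/90)
  seg 4: up by d3 = 2/5 → (25/3, 553/90)
  seg 5: up by d11 = 728/75 → (25/3, 7133/450)
  seg 6: left by d9 = 208/15 → (-83/15, 7133/450)
  seg 7: down by d2 = 11/5 → (-83/15, 6143/450)
  seg 8: left by d1 = 7 → (-188/15, 6143/450)
  seg 9: up by d1 = 7 → (-188/15, 9293/450)

d6 = -7/10
d7 = 25/3
d8 = -103/15
d9 = 208/15
d10 = -103/45
d11 = 728/75
d12 = 371/45
d13 = 81/10
endpoint = (-188/15, 9293/450)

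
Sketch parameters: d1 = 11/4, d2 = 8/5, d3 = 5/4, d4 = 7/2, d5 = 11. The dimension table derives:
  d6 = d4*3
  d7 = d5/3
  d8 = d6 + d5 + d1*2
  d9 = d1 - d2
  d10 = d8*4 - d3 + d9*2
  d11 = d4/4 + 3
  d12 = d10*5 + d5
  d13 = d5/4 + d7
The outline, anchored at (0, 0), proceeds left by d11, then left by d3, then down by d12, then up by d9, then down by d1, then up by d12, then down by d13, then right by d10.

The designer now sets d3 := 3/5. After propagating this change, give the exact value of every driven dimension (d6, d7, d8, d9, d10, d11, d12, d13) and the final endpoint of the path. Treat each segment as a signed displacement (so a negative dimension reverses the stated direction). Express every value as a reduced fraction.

Apply edit: d3 := 3/5
  d6 = d4*3 = 21/2
  d7 = d5/3 = 11/3
  d8 = d6 + d5 + d1*2 = 27
  d9 = d1 - d2 = 23/20
  d10 = d8*4 - d3 + d9*2 = 1097/10
  d11 = d4/4 + 3 = 31/8
  d12 = d10*5 + d5 = 1119/2
  d13 = d5/4 + d7 = 77/12
Walk from origin (0, 0):
  seg 1: left by d11 = 31/8 → (-31/8, 0)
  seg 2: left by d3 = 3/5 → (-179/40, 0)
  seg 3: down by d12 = 1119/2 → (-179/40, -1119/2)
  seg 4: up by d9 = 23/20 → (-179/40, -11167/20)
  seg 5: down by d1 = 11/4 → (-179/40, -5611/10)
  seg 6: up by d12 = 1119/2 → (-179/40, -8/5)
  seg 7: down by d13 = 77/12 → (-179/40, -481/60)
  seg 8: right by d10 = 1097/10 → (4209/40, -481/60)

d6 = 21/2
d7 = 11/3
d8 = 27
d9 = 23/20
d10 = 1097/10
d11 = 31/8
d12 = 1119/2
d13 = 77/12
endpoint = (4209/40, -481/60)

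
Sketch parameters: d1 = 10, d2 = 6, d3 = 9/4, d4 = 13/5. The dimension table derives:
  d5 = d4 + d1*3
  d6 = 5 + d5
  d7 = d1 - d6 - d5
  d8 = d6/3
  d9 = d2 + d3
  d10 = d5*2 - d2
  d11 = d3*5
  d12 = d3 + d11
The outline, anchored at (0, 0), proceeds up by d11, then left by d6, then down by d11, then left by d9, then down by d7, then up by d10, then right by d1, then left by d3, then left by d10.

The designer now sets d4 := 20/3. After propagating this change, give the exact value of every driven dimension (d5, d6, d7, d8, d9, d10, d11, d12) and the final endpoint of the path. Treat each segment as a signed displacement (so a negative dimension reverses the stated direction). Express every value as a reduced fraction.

Apply edit: d4 := 20/3
  d5 = d4 + d1*3 = 110/3
  d6 = 5 + d5 = 125/3
  d7 = d1 - d6 - d5 = -205/3
  d8 = d6/3 = 125/9
  d9 = d2 + d3 = 33/4
  d10 = d5*2 - d2 = 202/3
  d11 = d3*5 = 45/4
  d12 = d3 + d11 = 27/2
Walk from origin (0, 0):
  seg 1: up by d11 = 45/4 → (0, 45/4)
  seg 2: left by d6 = 125/3 → (-125/3, 45/4)
  seg 3: down by d11 = 45/4 → (-125/3, 0)
  seg 4: left by d9 = 33/4 → (-599/12, 0)
  seg 5: down by d7 = -205/3 → (-599/12, 205/3)
  seg 6: up by d10 = 202/3 → (-599/12, 407/3)
  seg 7: right by d1 = 10 → (-479/12, 407/3)
  seg 8: left by d3 = 9/4 → (-253/6, 407/3)
  seg 9: left by d10 = 202/3 → (-219/2, 407/3)

d5 = 110/3
d6 = 125/3
d7 = -205/3
d8 = 125/9
d9 = 33/4
d10 = 202/3
d11 = 45/4
d12 = 27/2
endpoint = (-219/2, 407/3)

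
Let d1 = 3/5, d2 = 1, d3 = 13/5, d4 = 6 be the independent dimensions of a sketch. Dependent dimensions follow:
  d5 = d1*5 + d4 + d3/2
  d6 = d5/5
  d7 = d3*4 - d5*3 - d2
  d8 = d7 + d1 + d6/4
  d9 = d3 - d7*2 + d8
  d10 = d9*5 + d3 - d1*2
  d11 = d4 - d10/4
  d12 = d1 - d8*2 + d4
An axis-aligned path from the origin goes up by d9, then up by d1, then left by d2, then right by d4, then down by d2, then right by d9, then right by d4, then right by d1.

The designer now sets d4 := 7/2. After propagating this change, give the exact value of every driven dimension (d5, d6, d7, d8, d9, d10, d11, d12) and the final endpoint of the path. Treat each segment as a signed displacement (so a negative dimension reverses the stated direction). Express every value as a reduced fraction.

d5 = 39/5
d6 = 39/25
d7 = -14
d8 = -1301/100
d9 = 1759/100
d10 = 1787/20
d11 = -1507/80
d12 = 753/25
endpoint = (2419/100, 1719/100)

Apply edit: d4 := 7/2
  d5 = d1*5 + d4 + d3/2 = 39/5
  d6 = d5/5 = 39/25
  d7 = d3*4 - d5*3 - d2 = -14
  d8 = d7 + d1 + d6/4 = -1301/100
  d9 = d3 - d7*2 + d8 = 1759/100
  d10 = d9*5 + d3 - d1*2 = 1787/20
  d11 = d4 - d10/4 = -1507/80
  d12 = d1 - d8*2 + d4 = 753/25
Walk from origin (0, 0):
  seg 1: up by d9 = 1759/100 → (0, 1759/100)
  seg 2: up by d1 = 3/5 → (0, 1819/100)
  seg 3: left by d2 = 1 → (-1, 1819/100)
  seg 4: right by d4 = 7/2 → (5/2, 1819/100)
  seg 5: down by d2 = 1 → (5/2, 1719/100)
  seg 6: right by d9 = 1759/100 → (2009/100, 1719/100)
  seg 7: right by d4 = 7/2 → (2359/100, 1719/100)
  seg 8: right by d1 = 3/5 → (2419/100, 1719/100)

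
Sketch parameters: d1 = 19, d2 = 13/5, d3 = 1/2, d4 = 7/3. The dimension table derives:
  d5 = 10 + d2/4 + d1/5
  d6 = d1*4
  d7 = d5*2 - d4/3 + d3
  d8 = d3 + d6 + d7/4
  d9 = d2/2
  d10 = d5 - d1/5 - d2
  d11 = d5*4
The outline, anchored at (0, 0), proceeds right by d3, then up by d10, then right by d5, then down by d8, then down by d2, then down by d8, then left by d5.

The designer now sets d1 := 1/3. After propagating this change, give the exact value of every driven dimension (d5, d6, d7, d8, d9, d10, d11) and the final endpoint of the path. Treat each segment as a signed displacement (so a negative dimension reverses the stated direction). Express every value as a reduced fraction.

Apply edit: d1 := 1/3
  d5 = 10 + d2/4 + d1/5 = 643/60
  d6 = d1*4 = 4/3
  d7 = d5*2 - d4/3 + d3 = 952/45
  d8 = d3 + d6 + d7/4 = 641/90
  d9 = d2/2 = 13/10
  d10 = d5 - d1/5 - d2 = 161/20
  d11 = d5*4 = 643/15
Walk from origin (0, 0):
  seg 1: right by d3 = 1/2 → (1/2, 0)
  seg 2: up by d10 = 161/20 → (1/2, 161/20)
  seg 3: right by d5 = 643/60 → (673/60, 161/20)
  seg 4: down by d8 = 641/90 → (673/60, 167/180)
  seg 5: down by d2 = 13/5 → (673/60, -301/180)
  seg 6: down by d8 = 641/90 → (673/60, -1583/180)
  seg 7: left by d5 = 643/60 → (1/2, -1583/180)

d5 = 643/60
d6 = 4/3
d7 = 952/45
d8 = 641/90
d9 = 13/10
d10 = 161/20
d11 = 643/15
endpoint = (1/2, -1583/180)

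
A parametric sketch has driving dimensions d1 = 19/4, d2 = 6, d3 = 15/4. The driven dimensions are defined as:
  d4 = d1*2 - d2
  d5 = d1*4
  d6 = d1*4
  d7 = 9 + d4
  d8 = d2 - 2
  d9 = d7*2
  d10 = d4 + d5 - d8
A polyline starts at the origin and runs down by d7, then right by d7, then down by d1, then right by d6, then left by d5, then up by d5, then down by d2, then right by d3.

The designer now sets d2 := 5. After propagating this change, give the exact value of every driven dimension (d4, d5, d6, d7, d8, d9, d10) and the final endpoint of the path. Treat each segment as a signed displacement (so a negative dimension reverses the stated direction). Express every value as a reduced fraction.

d4 = 9/2
d5 = 19
d6 = 19
d7 = 27/2
d8 = 3
d9 = 27
d10 = 41/2
endpoint = (69/4, -17/4)

Apply edit: d2 := 5
  d4 = d1*2 - d2 = 9/2
  d5 = d1*4 = 19
  d6 = d1*4 = 19
  d7 = 9 + d4 = 27/2
  d8 = d2 - 2 = 3
  d9 = d7*2 = 27
  d10 = d4 + d5 - d8 = 41/2
Walk from origin (0, 0):
  seg 1: down by d7 = 27/2 → (0, -27/2)
  seg 2: right by d7 = 27/2 → (27/2, -27/2)
  seg 3: down by d1 = 19/4 → (27/2, -73/4)
  seg 4: right by d6 = 19 → (65/2, -73/4)
  seg 5: left by d5 = 19 → (27/2, -73/4)
  seg 6: up by d5 = 19 → (27/2, 3/4)
  seg 7: down by d2 = 5 → (27/2, -17/4)
  seg 8: right by d3 = 15/4 → (69/4, -17/4)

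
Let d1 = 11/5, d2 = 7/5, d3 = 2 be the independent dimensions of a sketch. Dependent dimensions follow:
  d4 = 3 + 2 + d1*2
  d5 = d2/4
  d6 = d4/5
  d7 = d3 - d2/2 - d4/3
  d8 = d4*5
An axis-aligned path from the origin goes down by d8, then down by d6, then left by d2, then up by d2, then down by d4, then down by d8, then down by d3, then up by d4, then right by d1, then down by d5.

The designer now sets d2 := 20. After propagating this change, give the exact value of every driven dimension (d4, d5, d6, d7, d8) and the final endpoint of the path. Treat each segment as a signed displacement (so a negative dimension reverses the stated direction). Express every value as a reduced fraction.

Apply edit: d2 := 20
  d4 = 3 + 2 + d1*2 = 47/5
  d5 = d2/4 = 5
  d6 = d4/5 = 47/25
  d7 = d3 - d2/2 - d4/3 = -167/15
  d8 = d4*5 = 47
Walk from origin (0, 0):
  seg 1: down by d8 = 47 → (0, -47)
  seg 2: down by d6 = 47/25 → (0, -1222/25)
  seg 3: left by d2 = 20 → (-20, -1222/25)
  seg 4: up by d2 = 20 → (-20, -722/25)
  seg 5: down by d4 = 47/5 → (-20, -957/25)
  seg 6: down by d8 = 47 → (-20, -2132/25)
  seg 7: down by d3 = 2 → (-20, -2182/25)
  seg 8: up by d4 = 47/5 → (-20, -1947/25)
  seg 9: right by d1 = 11/5 → (-89/5, -1947/25)
  seg 10: down by d5 = 5 → (-89/5, -2072/25)

d4 = 47/5
d5 = 5
d6 = 47/25
d7 = -167/15
d8 = 47
endpoint = (-89/5, -2072/25)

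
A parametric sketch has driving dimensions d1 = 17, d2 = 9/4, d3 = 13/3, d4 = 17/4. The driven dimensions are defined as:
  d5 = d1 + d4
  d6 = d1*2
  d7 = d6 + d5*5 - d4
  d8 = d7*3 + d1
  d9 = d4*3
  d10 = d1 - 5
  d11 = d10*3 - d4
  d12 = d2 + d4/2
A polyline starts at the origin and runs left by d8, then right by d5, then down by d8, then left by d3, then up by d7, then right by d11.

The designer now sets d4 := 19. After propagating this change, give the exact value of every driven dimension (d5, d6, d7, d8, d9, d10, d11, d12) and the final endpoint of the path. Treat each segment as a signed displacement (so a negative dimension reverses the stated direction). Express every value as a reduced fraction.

Apply edit: d4 := 19
  d5 = d1 + d4 = 36
  d6 = d1*2 = 34
  d7 = d6 + d5*5 - d4 = 195
  d8 = d7*3 + d1 = 602
  d9 = d4*3 = 57
  d10 = d1 - 5 = 12
  d11 = d10*3 - d4 = 17
  d12 = d2 + d4/2 = 47/4
Walk from origin (0, 0):
  seg 1: left by d8 = 602 → (-602, 0)
  seg 2: right by d5 = 36 → (-566, 0)
  seg 3: down by d8 = 602 → (-566, -602)
  seg 4: left by d3 = 13/3 → (-1711/3, -602)
  seg 5: up by d7 = 195 → (-1711/3, -407)
  seg 6: right by d11 = 17 → (-1660/3, -407)

d5 = 36
d6 = 34
d7 = 195
d8 = 602
d9 = 57
d10 = 12
d11 = 17
d12 = 47/4
endpoint = (-1660/3, -407)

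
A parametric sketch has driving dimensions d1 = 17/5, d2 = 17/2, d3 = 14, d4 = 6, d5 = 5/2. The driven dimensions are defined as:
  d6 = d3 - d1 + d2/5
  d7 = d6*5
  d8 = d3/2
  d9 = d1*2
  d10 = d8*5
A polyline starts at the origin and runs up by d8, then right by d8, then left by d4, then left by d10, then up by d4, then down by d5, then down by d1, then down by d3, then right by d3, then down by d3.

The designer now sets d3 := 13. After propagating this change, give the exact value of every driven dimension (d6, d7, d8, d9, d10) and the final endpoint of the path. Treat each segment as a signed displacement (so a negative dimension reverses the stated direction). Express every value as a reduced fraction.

d6 = 113/10
d7 = 113/2
d8 = 13/2
d9 = 34/5
d10 = 65/2
endpoint = (-19, -97/5)

Apply edit: d3 := 13
  d6 = d3 - d1 + d2/5 = 113/10
  d7 = d6*5 = 113/2
  d8 = d3/2 = 13/2
  d9 = d1*2 = 34/5
  d10 = d8*5 = 65/2
Walk from origin (0, 0):
  seg 1: up by d8 = 13/2 → (0, 13/2)
  seg 2: right by d8 = 13/2 → (13/2, 13/2)
  seg 3: left by d4 = 6 → (1/2, 13/2)
  seg 4: left by d10 = 65/2 → (-32, 13/2)
  seg 5: up by d4 = 6 → (-32, 25/2)
  seg 6: down by d5 = 5/2 → (-32, 10)
  seg 7: down by d1 = 17/5 → (-32, 33/5)
  seg 8: down by d3 = 13 → (-32, -32/5)
  seg 9: right by d3 = 13 → (-19, -32/5)
  seg 10: down by d3 = 13 → (-19, -97/5)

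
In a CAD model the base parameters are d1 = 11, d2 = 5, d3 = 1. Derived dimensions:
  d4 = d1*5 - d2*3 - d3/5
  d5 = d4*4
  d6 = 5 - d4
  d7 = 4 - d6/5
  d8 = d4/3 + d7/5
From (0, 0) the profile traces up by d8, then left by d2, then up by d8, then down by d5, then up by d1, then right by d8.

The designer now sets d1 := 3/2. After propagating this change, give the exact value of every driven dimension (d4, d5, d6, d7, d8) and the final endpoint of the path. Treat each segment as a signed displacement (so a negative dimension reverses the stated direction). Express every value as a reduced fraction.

d4 = -77/10
d5 = -154/5
d6 = 127/10
d7 = 73/50
d8 = -853/375
endpoint = (-2728/375, 20813/750)

Apply edit: d1 := 3/2
  d4 = d1*5 - d2*3 - d3/5 = -77/10
  d5 = d4*4 = -154/5
  d6 = 5 - d4 = 127/10
  d7 = 4 - d6/5 = 73/50
  d8 = d4/3 + d7/5 = -853/375
Walk from origin (0, 0):
  seg 1: up by d8 = -853/375 → (0, -853/375)
  seg 2: left by d2 = 5 → (-5, -853/375)
  seg 3: up by d8 = -853/375 → (-5, -1706/375)
  seg 4: down by d5 = -154/5 → (-5, 9844/375)
  seg 5: up by d1 = 3/2 → (-5, 20813/750)
  seg 6: right by d8 = -853/375 → (-2728/375, 20813/750)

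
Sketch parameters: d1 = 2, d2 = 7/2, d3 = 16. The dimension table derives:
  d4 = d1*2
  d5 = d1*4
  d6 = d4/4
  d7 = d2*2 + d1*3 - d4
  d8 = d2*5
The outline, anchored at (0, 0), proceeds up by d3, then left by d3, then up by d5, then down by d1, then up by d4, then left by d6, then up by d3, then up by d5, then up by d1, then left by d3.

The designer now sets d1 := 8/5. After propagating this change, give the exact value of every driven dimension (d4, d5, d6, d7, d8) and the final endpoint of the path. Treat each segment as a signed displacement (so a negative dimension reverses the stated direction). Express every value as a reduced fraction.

d4 = 16/5
d5 = 32/5
d6 = 4/5
d7 = 43/5
d8 = 35/2
endpoint = (-164/5, 48)

Apply edit: d1 := 8/5
  d4 = d1*2 = 16/5
  d5 = d1*4 = 32/5
  d6 = d4/4 = 4/5
  d7 = d2*2 + d1*3 - d4 = 43/5
  d8 = d2*5 = 35/2
Walk from origin (0, 0):
  seg 1: up by d3 = 16 → (0, 16)
  seg 2: left by d3 = 16 → (-16, 16)
  seg 3: up by d5 = 32/5 → (-16, 112/5)
  seg 4: down by d1 = 8/5 → (-16, 104/5)
  seg 5: up by d4 = 16/5 → (-16, 24)
  seg 6: left by d6 = 4/5 → (-84/5, 24)
  seg 7: up by d3 = 16 → (-84/5, 40)
  seg 8: up by d5 = 32/5 → (-84/5, 232/5)
  seg 9: up by d1 = 8/5 → (-84/5, 48)
  seg 10: left by d3 = 16 → (-164/5, 48)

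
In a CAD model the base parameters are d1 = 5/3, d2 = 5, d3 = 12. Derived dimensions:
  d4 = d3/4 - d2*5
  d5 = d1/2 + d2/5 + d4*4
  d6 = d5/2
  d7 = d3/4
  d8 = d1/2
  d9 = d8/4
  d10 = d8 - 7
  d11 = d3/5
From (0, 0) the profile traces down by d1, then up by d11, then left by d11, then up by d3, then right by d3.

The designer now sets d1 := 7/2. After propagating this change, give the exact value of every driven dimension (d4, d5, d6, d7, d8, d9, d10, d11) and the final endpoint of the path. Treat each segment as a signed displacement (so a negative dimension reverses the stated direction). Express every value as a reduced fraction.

d4 = -22
d5 = -341/4
d6 = -341/8
d7 = 3
d8 = 7/4
d9 = 7/16
d10 = -21/4
d11 = 12/5
endpoint = (48/5, 109/10)

Apply edit: d1 := 7/2
  d4 = d3/4 - d2*5 = -22
  d5 = d1/2 + d2/5 + d4*4 = -341/4
  d6 = d5/2 = -341/8
  d7 = d3/4 = 3
  d8 = d1/2 = 7/4
  d9 = d8/4 = 7/16
  d10 = d8 - 7 = -21/4
  d11 = d3/5 = 12/5
Walk from origin (0, 0):
  seg 1: down by d1 = 7/2 → (0, -7/2)
  seg 2: up by d11 = 12/5 → (0, -11/10)
  seg 3: left by d11 = 12/5 → (-12/5, -11/10)
  seg 4: up by d3 = 12 → (-12/5, 109/10)
  seg 5: right by d3 = 12 → (48/5, 109/10)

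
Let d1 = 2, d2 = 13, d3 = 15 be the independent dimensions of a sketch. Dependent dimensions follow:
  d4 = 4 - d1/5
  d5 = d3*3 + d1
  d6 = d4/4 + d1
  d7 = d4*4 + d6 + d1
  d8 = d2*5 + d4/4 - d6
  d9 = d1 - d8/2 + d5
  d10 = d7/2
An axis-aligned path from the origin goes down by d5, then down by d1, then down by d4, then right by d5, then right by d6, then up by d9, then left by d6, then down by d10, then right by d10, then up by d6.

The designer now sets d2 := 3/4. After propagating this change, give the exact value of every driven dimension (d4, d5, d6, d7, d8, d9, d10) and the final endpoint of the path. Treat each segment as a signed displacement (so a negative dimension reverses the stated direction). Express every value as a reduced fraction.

Apply edit: d2 := 3/4
  d4 = 4 - d1/5 = 18/5
  d5 = d3*3 + d1 = 47
  d6 = d4/4 + d1 = 29/10
  d7 = d4*4 + d6 + d1 = 193/10
  d8 = d2*5 + d4/4 - d6 = 7/4
  d9 = d1 - d8/2 + d5 = 385/8
  d10 = d7/2 = 193/20
Walk from origin (0, 0):
  seg 1: down by d5 = 47 → (0, -47)
  seg 2: down by d1 = 2 → (0, -49)
  seg 3: down by d4 = 18/5 → (0, -263/5)
  seg 4: right by d5 = 47 → (47, -263/5)
  seg 5: right by d6 = 29/10 → (499/10, -263/5)
  seg 6: up by d9 = 385/8 → (499/10, -179/40)
  seg 7: left by d6 = 29/10 → (47, -179/40)
  seg 8: down by d10 = 193/20 → (47, -113/8)
  seg 9: right by d10 = 193/20 → (1133/20, -113/8)
  seg 10: up by d6 = 29/10 → (1133/20, -449/40)

d4 = 18/5
d5 = 47
d6 = 29/10
d7 = 193/10
d8 = 7/4
d9 = 385/8
d10 = 193/20
endpoint = (1133/20, -449/40)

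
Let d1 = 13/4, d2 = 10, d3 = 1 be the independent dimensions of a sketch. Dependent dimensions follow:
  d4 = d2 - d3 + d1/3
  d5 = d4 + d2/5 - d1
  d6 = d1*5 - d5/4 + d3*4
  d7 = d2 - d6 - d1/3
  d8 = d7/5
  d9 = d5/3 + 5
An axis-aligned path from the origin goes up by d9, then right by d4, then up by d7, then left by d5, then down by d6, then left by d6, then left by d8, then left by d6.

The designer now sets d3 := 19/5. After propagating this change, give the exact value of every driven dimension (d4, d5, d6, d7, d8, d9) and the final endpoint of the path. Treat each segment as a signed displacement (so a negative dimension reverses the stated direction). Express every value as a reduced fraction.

d4 = 437/60
d5 = 181/30
d6 = 3593/120
d7 = -841/40
d8 = -841/200
d9 = 631/90
endpoint = (-32657/600, -1978/45)

Apply edit: d3 := 19/5
  d4 = d2 - d3 + d1/3 = 437/60
  d5 = d4 + d2/5 - d1 = 181/30
  d6 = d1*5 - d5/4 + d3*4 = 3593/120
  d7 = d2 - d6 - d1/3 = -841/40
  d8 = d7/5 = -841/200
  d9 = d5/3 + 5 = 631/90
Walk from origin (0, 0):
  seg 1: up by d9 = 631/90 → (0, 631/90)
  seg 2: right by d4 = 437/60 → (437/60, 631/90)
  seg 3: up by d7 = -841/40 → (437/60, -1009/72)
  seg 4: left by d5 = 181/30 → (5/4, -1009/72)
  seg 5: down by d6 = 3593/120 → (5/4, -1978/45)
  seg 6: left by d6 = 3593/120 → (-3443/120, -1978/45)
  seg 7: left by d8 = -841/200 → (-3673/150, -1978/45)
  seg 8: left by d6 = 3593/120 → (-32657/600, -1978/45)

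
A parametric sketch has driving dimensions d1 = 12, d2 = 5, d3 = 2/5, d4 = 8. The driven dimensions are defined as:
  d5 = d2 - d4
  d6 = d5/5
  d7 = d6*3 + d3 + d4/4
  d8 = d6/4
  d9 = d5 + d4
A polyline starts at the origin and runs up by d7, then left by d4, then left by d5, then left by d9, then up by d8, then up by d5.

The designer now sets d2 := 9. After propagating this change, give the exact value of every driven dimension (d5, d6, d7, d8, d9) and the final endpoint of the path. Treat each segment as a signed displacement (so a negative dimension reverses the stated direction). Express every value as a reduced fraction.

d5 = 1
d6 = 1/5
d7 = 3
d8 = 1/20
d9 = 9
endpoint = (-18, 81/20)

Apply edit: d2 := 9
  d5 = d2 - d4 = 1
  d6 = d5/5 = 1/5
  d7 = d6*3 + d3 + d4/4 = 3
  d8 = d6/4 = 1/20
  d9 = d5 + d4 = 9
Walk from origin (0, 0):
  seg 1: up by d7 = 3 → (0, 3)
  seg 2: left by d4 = 8 → (-8, 3)
  seg 3: left by d5 = 1 → (-9, 3)
  seg 4: left by d9 = 9 → (-18, 3)
  seg 5: up by d8 = 1/20 → (-18, 61/20)
  seg 6: up by d5 = 1 → (-18, 81/20)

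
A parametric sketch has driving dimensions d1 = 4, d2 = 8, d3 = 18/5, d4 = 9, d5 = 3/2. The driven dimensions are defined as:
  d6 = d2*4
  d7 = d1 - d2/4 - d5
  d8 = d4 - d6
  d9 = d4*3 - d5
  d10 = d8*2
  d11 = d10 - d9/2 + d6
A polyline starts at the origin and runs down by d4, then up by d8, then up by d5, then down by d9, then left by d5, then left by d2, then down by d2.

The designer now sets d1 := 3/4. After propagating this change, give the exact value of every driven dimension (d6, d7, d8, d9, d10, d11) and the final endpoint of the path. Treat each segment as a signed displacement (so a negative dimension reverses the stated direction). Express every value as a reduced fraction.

d6 = 32
d7 = -11/4
d8 = -23
d9 = 51/2
d10 = -46
d11 = -107/4
endpoint = (-19/2, -64)

Apply edit: d1 := 3/4
  d6 = d2*4 = 32
  d7 = d1 - d2/4 - d5 = -11/4
  d8 = d4 - d6 = -23
  d9 = d4*3 - d5 = 51/2
  d10 = d8*2 = -46
  d11 = d10 - d9/2 + d6 = -107/4
Walk from origin (0, 0):
  seg 1: down by d4 = 9 → (0, -9)
  seg 2: up by d8 = -23 → (0, -32)
  seg 3: up by d5 = 3/2 → (0, -61/2)
  seg 4: down by d9 = 51/2 → (0, -56)
  seg 5: left by d5 = 3/2 → (-3/2, -56)
  seg 6: left by d2 = 8 → (-19/2, -56)
  seg 7: down by d2 = 8 → (-19/2, -64)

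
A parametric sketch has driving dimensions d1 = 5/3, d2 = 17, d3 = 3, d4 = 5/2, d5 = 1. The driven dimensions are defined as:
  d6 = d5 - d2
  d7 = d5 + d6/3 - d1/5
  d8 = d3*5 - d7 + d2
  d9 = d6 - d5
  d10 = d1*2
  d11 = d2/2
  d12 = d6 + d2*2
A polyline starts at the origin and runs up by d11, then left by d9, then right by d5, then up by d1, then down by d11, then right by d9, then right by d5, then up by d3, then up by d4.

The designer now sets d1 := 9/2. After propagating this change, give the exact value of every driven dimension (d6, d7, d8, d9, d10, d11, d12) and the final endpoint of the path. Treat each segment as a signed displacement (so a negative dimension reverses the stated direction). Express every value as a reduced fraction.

d6 = -16
d7 = -157/30
d8 = 1117/30
d9 = -17
d10 = 9
d11 = 17/2
d12 = 18
endpoint = (2, 10)

Apply edit: d1 := 9/2
  d6 = d5 - d2 = -16
  d7 = d5 + d6/3 - d1/5 = -157/30
  d8 = d3*5 - d7 + d2 = 1117/30
  d9 = d6 - d5 = -17
  d10 = d1*2 = 9
  d11 = d2/2 = 17/2
  d12 = d6 + d2*2 = 18
Walk from origin (0, 0):
  seg 1: up by d11 = 17/2 → (0, 17/2)
  seg 2: left by d9 = -17 → (17, 17/2)
  seg 3: right by d5 = 1 → (18, 17/2)
  seg 4: up by d1 = 9/2 → (18, 13)
  seg 5: down by d11 = 17/2 → (18, 9/2)
  seg 6: right by d9 = -17 → (1, 9/2)
  seg 7: right by d5 = 1 → (2, 9/2)
  seg 8: up by d3 = 3 → (2, 15/2)
  seg 9: up by d4 = 5/2 → (2, 10)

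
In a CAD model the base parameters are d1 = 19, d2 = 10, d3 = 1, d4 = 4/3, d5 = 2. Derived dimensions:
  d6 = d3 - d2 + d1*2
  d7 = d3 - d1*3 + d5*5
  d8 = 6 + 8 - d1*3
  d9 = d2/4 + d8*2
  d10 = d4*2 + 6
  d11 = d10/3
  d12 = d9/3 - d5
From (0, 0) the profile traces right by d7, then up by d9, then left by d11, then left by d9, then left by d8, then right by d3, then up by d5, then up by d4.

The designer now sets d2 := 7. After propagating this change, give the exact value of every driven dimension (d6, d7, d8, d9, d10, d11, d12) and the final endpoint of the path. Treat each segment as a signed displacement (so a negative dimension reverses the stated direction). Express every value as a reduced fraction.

Apply edit: d2 := 7
  d6 = d3 - d2 + d1*2 = 32
  d7 = d3 - d1*3 + d5*5 = -46
  d8 = 6 + 8 - d1*3 = -43
  d9 = d2/4 + d8*2 = -337/4
  d10 = d4*2 + 6 = 26/3
  d11 = d10/3 = 26/9
  d12 = d9/3 - d5 = -361/12
Walk from origin (0, 0):
  seg 1: right by d7 = -46 → (-46, 0)
  seg 2: up by d9 = -337/4 → (-46, -337/4)
  seg 3: left by d11 = 26/9 → (-440/9, -337/4)
  seg 4: left by d9 = -337/4 → (1273/36, -337/4)
  seg 5: left by d8 = -43 → (2821/36, -337/4)
  seg 6: right by d3 = 1 → (2857/36, -337/4)
  seg 7: up by d5 = 2 → (2857/36, -329/4)
  seg 8: up by d4 = 4/3 → (2857/36, -971/12)

d6 = 32
d7 = -46
d8 = -43
d9 = -337/4
d10 = 26/3
d11 = 26/9
d12 = -361/12
endpoint = (2857/36, -971/12)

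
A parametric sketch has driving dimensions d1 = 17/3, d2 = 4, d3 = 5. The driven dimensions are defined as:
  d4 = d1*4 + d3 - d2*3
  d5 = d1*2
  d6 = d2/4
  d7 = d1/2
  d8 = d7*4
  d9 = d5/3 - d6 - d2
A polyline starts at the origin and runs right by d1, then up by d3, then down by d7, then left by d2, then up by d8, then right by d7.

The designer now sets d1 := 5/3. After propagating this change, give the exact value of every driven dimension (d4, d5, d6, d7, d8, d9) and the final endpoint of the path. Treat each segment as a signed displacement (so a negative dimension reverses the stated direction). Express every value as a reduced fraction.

d4 = -1/3
d5 = 10/3
d6 = 1
d7 = 5/6
d8 = 10/3
d9 = -35/9
endpoint = (-3/2, 15/2)

Apply edit: d1 := 5/3
  d4 = d1*4 + d3 - d2*3 = -1/3
  d5 = d1*2 = 10/3
  d6 = d2/4 = 1
  d7 = d1/2 = 5/6
  d8 = d7*4 = 10/3
  d9 = d5/3 - d6 - d2 = -35/9
Walk from origin (0, 0):
  seg 1: right by d1 = 5/3 → (5/3, 0)
  seg 2: up by d3 = 5 → (5/3, 5)
  seg 3: down by d7 = 5/6 → (5/3, 25/6)
  seg 4: left by d2 = 4 → (-7/3, 25/6)
  seg 5: up by d8 = 10/3 → (-7/3, 15/2)
  seg 6: right by d7 = 5/6 → (-3/2, 15/2)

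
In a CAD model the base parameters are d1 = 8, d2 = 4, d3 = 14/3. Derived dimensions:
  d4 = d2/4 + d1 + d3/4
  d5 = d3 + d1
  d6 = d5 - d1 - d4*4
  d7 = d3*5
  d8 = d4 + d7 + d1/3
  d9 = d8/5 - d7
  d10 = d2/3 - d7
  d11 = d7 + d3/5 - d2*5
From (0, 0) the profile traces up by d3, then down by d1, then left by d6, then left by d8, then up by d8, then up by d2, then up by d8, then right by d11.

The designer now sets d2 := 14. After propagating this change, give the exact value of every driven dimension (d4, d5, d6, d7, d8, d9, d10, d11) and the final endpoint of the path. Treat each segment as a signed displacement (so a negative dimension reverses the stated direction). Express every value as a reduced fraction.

Apply edit: d2 := 14
  d4 = d2/4 + d1 + d3/4 = 38/3
  d5 = d3 + d1 = 38/3
  d6 = d5 - d1 - d4*4 = -46
  d7 = d3*5 = 70/3
  d8 = d4 + d7 + d1/3 = 116/3
  d9 = d8/5 - d7 = -78/5
  d10 = d2/3 - d7 = -56/3
  d11 = d7 + d3/5 - d2*5 = -686/15
Walk from origin (0, 0):
  seg 1: up by d3 = 14/3 → (0, 14/3)
  seg 2: down by d1 = 8 → (0, -10/3)
  seg 3: left by d6 = -46 → (46, -10/3)
  seg 4: left by d8 = 116/3 → (22/3, -10/3)
  seg 5: up by d8 = 116/3 → (22/3, 106/3)
  seg 6: up by d2 = 14 → (22/3, 148/3)
  seg 7: up by d8 = 116/3 → (22/3, 88)
  seg 8: right by d11 = -686/15 → (-192/5, 88)

d4 = 38/3
d5 = 38/3
d6 = -46
d7 = 70/3
d8 = 116/3
d9 = -78/5
d10 = -56/3
d11 = -686/15
endpoint = (-192/5, 88)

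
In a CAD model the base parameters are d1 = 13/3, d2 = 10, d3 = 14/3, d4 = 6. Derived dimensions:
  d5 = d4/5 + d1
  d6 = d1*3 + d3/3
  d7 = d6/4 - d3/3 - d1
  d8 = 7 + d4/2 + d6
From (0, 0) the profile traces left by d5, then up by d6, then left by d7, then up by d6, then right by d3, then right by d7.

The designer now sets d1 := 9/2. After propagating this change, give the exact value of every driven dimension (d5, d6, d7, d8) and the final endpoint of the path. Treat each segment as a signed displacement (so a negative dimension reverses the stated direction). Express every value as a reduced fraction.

Apply edit: d1 := 9/2
  d5 = d4/5 + d1 = 57/10
  d6 = d1*3 + d3/3 = 271/18
  d7 = d6/4 - d3/3 - d1 = -55/24
  d8 = 7 + d4/2 + d6 = 451/18
Walk from origin (0, 0):
  seg 1: left by d5 = 57/10 → (-57/10, 0)
  seg 2: up by d6 = 271/18 → (-57/10, 271/18)
  seg 3: left by d7 = -55/24 → (-409/120, 271/18)
  seg 4: up by d6 = 271/18 → (-409/120, 271/9)
  seg 5: right by d3 = 14/3 → (151/120, 271/9)
  seg 6: right by d7 = -55/24 → (-31/30, 271/9)

d5 = 57/10
d6 = 271/18
d7 = -55/24
d8 = 451/18
endpoint = (-31/30, 271/9)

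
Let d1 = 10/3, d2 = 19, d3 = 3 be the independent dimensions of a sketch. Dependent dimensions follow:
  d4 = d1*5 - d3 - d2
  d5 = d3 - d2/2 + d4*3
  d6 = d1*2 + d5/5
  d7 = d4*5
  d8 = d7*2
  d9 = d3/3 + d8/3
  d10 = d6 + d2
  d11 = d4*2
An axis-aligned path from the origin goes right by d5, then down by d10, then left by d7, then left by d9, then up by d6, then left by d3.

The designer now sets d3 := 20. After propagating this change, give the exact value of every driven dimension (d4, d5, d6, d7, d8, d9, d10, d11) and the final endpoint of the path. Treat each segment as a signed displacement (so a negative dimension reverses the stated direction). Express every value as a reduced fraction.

Apply edit: d3 := 20
  d4 = d1*5 - d3 - d2 = -67/3
  d5 = d3 - d2/2 + d4*3 = -113/2
  d6 = d1*2 + d5/5 = -139/30
  d7 = d4*5 = -335/3
  d8 = d7*2 = -670/3
  d9 = d3/3 + d8/3 = -610/9
  d10 = d6 + d2 = 431/30
  d11 = d4*2 = -134/3
Walk from origin (0, 0):
  seg 1: right by d5 = -113/2 → (-113/2, 0)
  seg 2: down by d10 = 431/30 → (-113/2, -431/30)
  seg 3: left by d7 = -335/3 → (331/6, -431/30)
  seg 4: left by d9 = -610/9 → (2213/18, -431/30)
  seg 5: up by d6 = -139/30 → (2213/18, -19)
  seg 6: left by d3 = 20 → (1853/18, -19)

d4 = -67/3
d5 = -113/2
d6 = -139/30
d7 = -335/3
d8 = -670/3
d9 = -610/9
d10 = 431/30
d11 = -134/3
endpoint = (1853/18, -19)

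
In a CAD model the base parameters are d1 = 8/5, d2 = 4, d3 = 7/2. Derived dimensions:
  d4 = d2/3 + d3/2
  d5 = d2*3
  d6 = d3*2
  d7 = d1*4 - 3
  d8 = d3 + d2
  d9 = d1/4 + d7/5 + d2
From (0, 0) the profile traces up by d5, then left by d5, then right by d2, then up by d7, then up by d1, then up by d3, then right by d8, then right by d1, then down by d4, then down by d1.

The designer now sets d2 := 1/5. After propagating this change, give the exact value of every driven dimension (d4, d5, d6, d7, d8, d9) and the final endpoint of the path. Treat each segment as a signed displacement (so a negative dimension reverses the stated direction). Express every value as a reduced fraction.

Apply edit: d2 := 1/5
  d4 = d2/3 + d3/2 = 109/60
  d5 = d2*3 = 3/5
  d6 = d3*2 = 7
  d7 = d1*4 - 3 = 17/5
  d8 = d3 + d2 = 37/10
  d9 = d1/4 + d7/5 + d2 = 32/25
Walk from origin (0, 0):
  seg 1: up by d5 = 3/5 → (0, 3/5)
  seg 2: left by d5 = 3/5 → (-3/5, 3/5)
  seg 3: right by d2 = 1/5 → (-2/5, 3/5)
  seg 4: up by d7 = 17/5 → (-2/5, 4)
  seg 5: up by d1 = 8/5 → (-2/5, 28/5)
  seg 6: up by d3 = 7/2 → (-2/5, 91/10)
  seg 7: right by d8 = 37/10 → (33/10, 91/10)
  seg 8: right by d1 = 8/5 → (49/10, 91/10)
  seg 9: down by d4 = 109/60 → (49/10, 437/60)
  seg 10: down by d1 = 8/5 → (49/10, 341/60)

d4 = 109/60
d5 = 3/5
d6 = 7
d7 = 17/5
d8 = 37/10
d9 = 32/25
endpoint = (49/10, 341/60)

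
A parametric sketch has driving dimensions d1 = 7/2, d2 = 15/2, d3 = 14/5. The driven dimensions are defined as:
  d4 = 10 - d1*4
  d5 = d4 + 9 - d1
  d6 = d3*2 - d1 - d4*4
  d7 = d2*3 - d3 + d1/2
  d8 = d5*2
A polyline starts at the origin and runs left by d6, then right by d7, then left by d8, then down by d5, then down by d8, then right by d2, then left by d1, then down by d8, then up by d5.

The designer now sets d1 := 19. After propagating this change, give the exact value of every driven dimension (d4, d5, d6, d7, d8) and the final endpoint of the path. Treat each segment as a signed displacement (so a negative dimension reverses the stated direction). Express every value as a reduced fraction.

Apply edit: d1 := 19
  d4 = 10 - d1*4 = -66
  d5 = d4 + 9 - d1 = -76
  d6 = d3*2 - d1 - d4*4 = 1253/5
  d7 = d2*3 - d3 + d1/2 = 146/5
  d8 = d5*2 = -152
Walk from origin (0, 0):
  seg 1: left by d6 = 1253/5 → (-1253/5, 0)
  seg 2: right by d7 = 146/5 → (-1107/5, 0)
  seg 3: left by d8 = -152 → (-347/5, 0)
  seg 4: down by d5 = -76 → (-347/5, 76)
  seg 5: down by d8 = -152 → (-347/5, 228)
  seg 6: right by d2 = 15/2 → (-619/10, 228)
  seg 7: left by d1 = 19 → (-809/10, 228)
  seg 8: down by d8 = -152 → (-809/10, 380)
  seg 9: up by d5 = -76 → (-809/10, 304)

d4 = -66
d5 = -76
d6 = 1253/5
d7 = 146/5
d8 = -152
endpoint = (-809/10, 304)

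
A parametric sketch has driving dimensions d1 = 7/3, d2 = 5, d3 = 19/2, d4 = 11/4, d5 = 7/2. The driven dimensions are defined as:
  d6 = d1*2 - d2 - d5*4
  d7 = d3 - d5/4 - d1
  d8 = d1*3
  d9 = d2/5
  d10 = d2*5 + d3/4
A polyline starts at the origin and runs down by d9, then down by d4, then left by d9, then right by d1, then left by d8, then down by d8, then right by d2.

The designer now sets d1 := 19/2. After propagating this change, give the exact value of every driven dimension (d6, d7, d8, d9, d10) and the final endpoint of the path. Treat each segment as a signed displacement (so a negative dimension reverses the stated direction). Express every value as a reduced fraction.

d6 = 0
d7 = -7/8
d8 = 57/2
d9 = 1
d10 = 219/8
endpoint = (-15, -129/4)

Apply edit: d1 := 19/2
  d6 = d1*2 - d2 - d5*4 = 0
  d7 = d3 - d5/4 - d1 = -7/8
  d8 = d1*3 = 57/2
  d9 = d2/5 = 1
  d10 = d2*5 + d3/4 = 219/8
Walk from origin (0, 0):
  seg 1: down by d9 = 1 → (0, -1)
  seg 2: down by d4 = 11/4 → (0, -15/4)
  seg 3: left by d9 = 1 → (-1, -15/4)
  seg 4: right by d1 = 19/2 → (17/2, -15/4)
  seg 5: left by d8 = 57/2 → (-20, -15/4)
  seg 6: down by d8 = 57/2 → (-20, -129/4)
  seg 7: right by d2 = 5 → (-15, -129/4)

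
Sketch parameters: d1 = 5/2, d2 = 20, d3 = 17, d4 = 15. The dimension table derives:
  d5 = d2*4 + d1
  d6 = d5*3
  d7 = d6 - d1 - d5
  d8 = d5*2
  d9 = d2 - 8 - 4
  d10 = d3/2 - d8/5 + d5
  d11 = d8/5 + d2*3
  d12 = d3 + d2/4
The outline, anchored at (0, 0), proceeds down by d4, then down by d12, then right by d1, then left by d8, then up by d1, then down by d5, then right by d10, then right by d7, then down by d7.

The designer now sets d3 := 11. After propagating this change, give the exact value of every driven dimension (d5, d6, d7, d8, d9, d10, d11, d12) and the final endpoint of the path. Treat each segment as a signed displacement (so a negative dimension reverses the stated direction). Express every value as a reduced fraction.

d5 = 165/2
d6 = 495/2
d7 = 325/2
d8 = 165
d9 = 8
d10 = 55
d11 = 93
d12 = 16
endpoint = (55, -547/2)

Apply edit: d3 := 11
  d5 = d2*4 + d1 = 165/2
  d6 = d5*3 = 495/2
  d7 = d6 - d1 - d5 = 325/2
  d8 = d5*2 = 165
  d9 = d2 - 8 - 4 = 8
  d10 = d3/2 - d8/5 + d5 = 55
  d11 = d8/5 + d2*3 = 93
  d12 = d3 + d2/4 = 16
Walk from origin (0, 0):
  seg 1: down by d4 = 15 → (0, -15)
  seg 2: down by d12 = 16 → (0, -31)
  seg 3: right by d1 = 5/2 → (5/2, -31)
  seg 4: left by d8 = 165 → (-325/2, -31)
  seg 5: up by d1 = 5/2 → (-325/2, -57/2)
  seg 6: down by d5 = 165/2 → (-325/2, -111)
  seg 7: right by d10 = 55 → (-215/2, -111)
  seg 8: right by d7 = 325/2 → (55, -111)
  seg 9: down by d7 = 325/2 → (55, -547/2)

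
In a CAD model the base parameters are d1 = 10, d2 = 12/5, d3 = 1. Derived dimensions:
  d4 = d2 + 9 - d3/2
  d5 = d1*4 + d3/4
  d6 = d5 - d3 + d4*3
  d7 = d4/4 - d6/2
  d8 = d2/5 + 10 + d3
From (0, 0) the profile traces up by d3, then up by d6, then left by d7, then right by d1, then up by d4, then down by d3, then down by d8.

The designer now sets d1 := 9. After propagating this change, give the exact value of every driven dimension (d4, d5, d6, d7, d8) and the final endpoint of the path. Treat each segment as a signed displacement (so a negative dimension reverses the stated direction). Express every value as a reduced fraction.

Apply edit: d1 := 9
  d4 = d2 + 9 - d3/2 = 109/10
  d5 = d1*4 + d3/4 = 145/4
  d6 = d5 - d3 + d4*3 = 1359/20
  d7 = d4/4 - d6/2 = -125/4
  d8 = d2/5 + 10 + d3 = 287/25
Walk from origin (0, 0):
  seg 1: up by d3 = 1 → (0, 1)
  seg 2: up by d6 = 1359/20 → (0, 1379/20)
  seg 3: left by d7 = -125/4 → (125/4, 1379/20)
  seg 4: right by d1 = 9 → (161/4, 1379/20)
  seg 5: up by d4 = 109/10 → (161/4, 1597/20)
  seg 6: down by d3 = 1 → (161/4, 1577/20)
  seg 7: down by d8 = 287/25 → (161/4, 6737/100)

d4 = 109/10
d5 = 145/4
d6 = 1359/20
d7 = -125/4
d8 = 287/25
endpoint = (161/4, 6737/100)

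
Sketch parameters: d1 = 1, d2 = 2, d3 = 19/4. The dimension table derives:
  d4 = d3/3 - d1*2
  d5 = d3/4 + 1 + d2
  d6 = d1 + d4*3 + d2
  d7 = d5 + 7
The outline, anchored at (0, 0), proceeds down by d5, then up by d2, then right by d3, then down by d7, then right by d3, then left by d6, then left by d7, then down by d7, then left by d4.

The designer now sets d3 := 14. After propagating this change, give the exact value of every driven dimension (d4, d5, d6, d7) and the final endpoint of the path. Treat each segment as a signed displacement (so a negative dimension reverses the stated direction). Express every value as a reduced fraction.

Apply edit: d3 := 14
  d4 = d3/3 - d1*2 = 8/3
  d5 = d3/4 + 1 + d2 = 13/2
  d6 = d1 + d4*3 + d2 = 11
  d7 = d5 + 7 = 27/2
Walk from origin (0, 0):
  seg 1: down by d5 = 13/2 → (0, -13/2)
  seg 2: up by d2 = 2 → (0, -9/2)
  seg 3: right by d3 = 14 → (14, -9/2)
  seg 4: down by d7 = 27/2 → (14, -18)
  seg 5: right by d3 = 14 → (28, -18)
  seg 6: left by d6 = 11 → (17, -18)
  seg 7: left by d7 = 27/2 → (7/2, -18)
  seg 8: down by d7 = 27/2 → (7/2, -63/2)
  seg 9: left by d4 = 8/3 → (5/6, -63/2)

d4 = 8/3
d5 = 13/2
d6 = 11
d7 = 27/2
endpoint = (5/6, -63/2)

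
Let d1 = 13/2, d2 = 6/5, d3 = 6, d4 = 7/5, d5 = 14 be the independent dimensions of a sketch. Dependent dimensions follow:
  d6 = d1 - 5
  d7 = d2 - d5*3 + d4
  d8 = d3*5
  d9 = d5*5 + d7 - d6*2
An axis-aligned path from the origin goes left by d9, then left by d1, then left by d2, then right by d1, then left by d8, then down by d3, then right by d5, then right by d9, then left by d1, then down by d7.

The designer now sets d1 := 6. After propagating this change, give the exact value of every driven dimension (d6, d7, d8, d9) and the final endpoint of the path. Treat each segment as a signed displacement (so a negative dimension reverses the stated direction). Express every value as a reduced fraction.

Apply edit: d1 := 6
  d6 = d1 - 5 = 1
  d7 = d2 - d5*3 + d4 = -197/5
  d8 = d3*5 = 30
  d9 = d5*5 + d7 - d6*2 = 143/5
Walk from origin (0, 0):
  seg 1: left by d9 = 143/5 → (-143/5, 0)
  seg 2: left by d1 = 6 → (-173/5, 0)
  seg 3: left by d2 = 6/5 → (-179/5, 0)
  seg 4: right by d1 = 6 → (-149/5, 0)
  seg 5: left by d8 = 30 → (-299/5, 0)
  seg 6: down by d3 = 6 → (-299/5, -6)
  seg 7: right by d5 = 14 → (-229/5, -6)
  seg 8: right by d9 = 143/5 → (-86/5, -6)
  seg 9: left by d1 = 6 → (-116/5, -6)
  seg 10: down by d7 = -197/5 → (-116/5, 167/5)

d6 = 1
d7 = -197/5
d8 = 30
d9 = 143/5
endpoint = (-116/5, 167/5)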